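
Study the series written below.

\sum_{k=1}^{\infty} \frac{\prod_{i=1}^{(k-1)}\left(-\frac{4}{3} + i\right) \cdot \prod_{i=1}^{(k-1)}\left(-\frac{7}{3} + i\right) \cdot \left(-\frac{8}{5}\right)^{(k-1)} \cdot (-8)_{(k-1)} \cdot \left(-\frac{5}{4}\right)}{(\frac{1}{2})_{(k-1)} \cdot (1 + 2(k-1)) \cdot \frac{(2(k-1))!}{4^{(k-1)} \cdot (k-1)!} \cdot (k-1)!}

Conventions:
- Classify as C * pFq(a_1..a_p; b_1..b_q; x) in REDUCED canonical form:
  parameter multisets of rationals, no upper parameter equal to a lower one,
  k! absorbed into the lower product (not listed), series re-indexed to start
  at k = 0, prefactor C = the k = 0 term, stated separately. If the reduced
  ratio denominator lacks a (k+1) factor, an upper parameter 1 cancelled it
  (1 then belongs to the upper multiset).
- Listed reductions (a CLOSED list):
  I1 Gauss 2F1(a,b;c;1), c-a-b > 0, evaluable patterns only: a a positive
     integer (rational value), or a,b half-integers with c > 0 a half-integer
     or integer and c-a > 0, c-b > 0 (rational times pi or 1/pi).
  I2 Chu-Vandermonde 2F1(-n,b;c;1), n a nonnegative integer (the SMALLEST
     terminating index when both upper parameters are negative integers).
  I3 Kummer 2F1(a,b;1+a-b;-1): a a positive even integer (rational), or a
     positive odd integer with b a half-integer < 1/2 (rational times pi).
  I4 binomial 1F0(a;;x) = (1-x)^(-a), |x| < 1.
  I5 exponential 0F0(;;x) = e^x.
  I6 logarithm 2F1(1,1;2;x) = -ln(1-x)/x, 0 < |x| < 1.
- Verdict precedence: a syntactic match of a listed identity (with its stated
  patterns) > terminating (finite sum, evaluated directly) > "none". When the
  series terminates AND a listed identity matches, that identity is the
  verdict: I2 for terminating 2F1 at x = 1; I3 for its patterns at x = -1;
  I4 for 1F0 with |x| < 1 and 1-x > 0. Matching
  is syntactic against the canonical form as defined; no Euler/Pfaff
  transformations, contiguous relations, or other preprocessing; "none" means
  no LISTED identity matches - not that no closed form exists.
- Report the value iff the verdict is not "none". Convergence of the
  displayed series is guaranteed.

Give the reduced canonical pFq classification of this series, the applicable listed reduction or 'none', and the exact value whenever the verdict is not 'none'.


Reduced: x = -\frac{8}{5}, 3F2, upper = {-8, -\frac{4}{3}, -\frac{1}{3}}, lower = {\frac{1}{2}, \frac{3}{2}}, C = -\frac{5}{4}. Verdict: terminating. (-8)_k vanishes past k = 8, leaving a 9-term sum, computed directly. Value: -\frac{2631948954001653712219}{522053346339098437500}.

Structural cue: from the first term -\frac{5}{4}: the lower (2k+1) factor (prefactor -5/4) shifts a half-integer Pochhammer.
Consecutive-term ratio: r(k) = -\frac{8}{5} * (k-8) (k-\frac{4}{3}) (k-\frac{1}{3}) / [(k+\frac{1}{2}) (k+\frac{3}{2}) (k+1)] - poly over poly, x = -\frac{8}{5} from leading terms; C = -\frac{5}{4} at k = 0.


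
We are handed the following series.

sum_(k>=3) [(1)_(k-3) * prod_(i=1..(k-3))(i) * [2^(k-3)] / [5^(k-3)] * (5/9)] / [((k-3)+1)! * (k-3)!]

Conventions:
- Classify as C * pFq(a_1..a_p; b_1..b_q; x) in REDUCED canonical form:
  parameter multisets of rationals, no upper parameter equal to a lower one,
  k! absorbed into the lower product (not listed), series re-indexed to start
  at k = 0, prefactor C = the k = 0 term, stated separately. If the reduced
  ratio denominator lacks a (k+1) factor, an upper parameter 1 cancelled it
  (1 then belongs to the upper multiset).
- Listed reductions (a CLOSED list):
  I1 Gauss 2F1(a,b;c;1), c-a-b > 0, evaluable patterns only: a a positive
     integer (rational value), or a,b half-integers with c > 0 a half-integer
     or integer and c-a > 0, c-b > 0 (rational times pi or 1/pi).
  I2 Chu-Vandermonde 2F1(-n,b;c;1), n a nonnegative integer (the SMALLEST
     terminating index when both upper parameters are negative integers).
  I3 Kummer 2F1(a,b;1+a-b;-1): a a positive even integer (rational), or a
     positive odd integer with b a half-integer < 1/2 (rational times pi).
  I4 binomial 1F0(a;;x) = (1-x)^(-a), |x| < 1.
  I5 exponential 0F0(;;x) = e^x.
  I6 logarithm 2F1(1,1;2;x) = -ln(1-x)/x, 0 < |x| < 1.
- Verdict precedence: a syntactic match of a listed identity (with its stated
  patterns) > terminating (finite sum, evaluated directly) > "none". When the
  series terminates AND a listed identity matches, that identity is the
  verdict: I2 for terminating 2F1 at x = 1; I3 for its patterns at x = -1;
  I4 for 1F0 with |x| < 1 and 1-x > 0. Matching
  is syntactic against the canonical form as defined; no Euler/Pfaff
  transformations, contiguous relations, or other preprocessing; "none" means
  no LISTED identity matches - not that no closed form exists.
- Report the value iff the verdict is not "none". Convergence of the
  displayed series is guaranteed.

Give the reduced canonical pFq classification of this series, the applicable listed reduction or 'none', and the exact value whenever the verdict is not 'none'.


The series (x = 2/5) is 2F1: upper {1, 1}, lower {2}, prefactor 5/9. Verdict: logarithm (I6) fires (the logarithm: parameters (1,1;2), x = 2/5). Exact value: (-25/18) * ln(3/5).

The tell: t_0 = 5/9 here, and the two geometric factors (C = 5/9, x = 2/5) combine into one argument.
Term ratio: r(k) = (2/5) * (k+1) (k+1) / [(k+2) (k+1)] - poly over poly, x = (2/5) from leading terms; C = 5/9 at k = 0.


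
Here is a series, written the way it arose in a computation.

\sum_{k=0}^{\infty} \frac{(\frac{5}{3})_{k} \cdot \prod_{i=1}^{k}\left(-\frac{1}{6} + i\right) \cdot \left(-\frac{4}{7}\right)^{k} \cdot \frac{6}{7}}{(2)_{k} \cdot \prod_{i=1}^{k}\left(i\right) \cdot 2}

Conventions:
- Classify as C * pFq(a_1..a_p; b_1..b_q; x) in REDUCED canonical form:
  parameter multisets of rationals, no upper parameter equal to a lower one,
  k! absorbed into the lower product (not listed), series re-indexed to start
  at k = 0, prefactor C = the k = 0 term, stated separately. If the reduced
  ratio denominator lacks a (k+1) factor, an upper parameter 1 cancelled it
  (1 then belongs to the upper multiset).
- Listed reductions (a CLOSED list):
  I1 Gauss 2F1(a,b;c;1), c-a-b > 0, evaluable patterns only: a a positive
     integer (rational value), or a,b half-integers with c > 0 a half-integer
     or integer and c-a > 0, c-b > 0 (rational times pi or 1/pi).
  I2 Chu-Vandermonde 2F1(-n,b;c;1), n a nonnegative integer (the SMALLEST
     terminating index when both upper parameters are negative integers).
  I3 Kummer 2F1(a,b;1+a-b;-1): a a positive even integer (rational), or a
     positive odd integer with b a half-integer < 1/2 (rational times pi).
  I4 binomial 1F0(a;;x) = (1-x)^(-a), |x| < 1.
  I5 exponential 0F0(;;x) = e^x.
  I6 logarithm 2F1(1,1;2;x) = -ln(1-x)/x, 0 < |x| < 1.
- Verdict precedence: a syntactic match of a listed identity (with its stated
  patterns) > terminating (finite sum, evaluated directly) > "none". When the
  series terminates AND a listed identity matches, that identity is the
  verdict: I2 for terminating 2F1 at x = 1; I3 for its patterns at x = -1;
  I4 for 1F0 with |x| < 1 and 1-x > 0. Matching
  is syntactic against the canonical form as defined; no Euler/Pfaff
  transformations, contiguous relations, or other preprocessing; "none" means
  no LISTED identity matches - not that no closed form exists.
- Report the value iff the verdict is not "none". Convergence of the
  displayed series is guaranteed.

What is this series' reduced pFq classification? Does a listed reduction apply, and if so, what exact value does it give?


x = -\frac{4}{7} here; the reduced form reads 2F1, upper {\frac{5}{6}, \frac{5}{3}}, lower {2}, C = \frac{3}{7}. Verdict: none here - no I1-I6 shape fits x = -\frac{4}{7} with lower {2}.

The tell: from the first term \frac{3}{7}: the constant factors (prefactor 3/7) combine into one prefactor.
Ratio: r(k) = -\frac{4}{7} * (k+\frac{5}{6}) (k+\frac{5}{3}) / [(k+2) (k+1)] - poly over poly, x = -\frac{4}{7} from leading terms; C = \frac{3}{7} at k = 0.


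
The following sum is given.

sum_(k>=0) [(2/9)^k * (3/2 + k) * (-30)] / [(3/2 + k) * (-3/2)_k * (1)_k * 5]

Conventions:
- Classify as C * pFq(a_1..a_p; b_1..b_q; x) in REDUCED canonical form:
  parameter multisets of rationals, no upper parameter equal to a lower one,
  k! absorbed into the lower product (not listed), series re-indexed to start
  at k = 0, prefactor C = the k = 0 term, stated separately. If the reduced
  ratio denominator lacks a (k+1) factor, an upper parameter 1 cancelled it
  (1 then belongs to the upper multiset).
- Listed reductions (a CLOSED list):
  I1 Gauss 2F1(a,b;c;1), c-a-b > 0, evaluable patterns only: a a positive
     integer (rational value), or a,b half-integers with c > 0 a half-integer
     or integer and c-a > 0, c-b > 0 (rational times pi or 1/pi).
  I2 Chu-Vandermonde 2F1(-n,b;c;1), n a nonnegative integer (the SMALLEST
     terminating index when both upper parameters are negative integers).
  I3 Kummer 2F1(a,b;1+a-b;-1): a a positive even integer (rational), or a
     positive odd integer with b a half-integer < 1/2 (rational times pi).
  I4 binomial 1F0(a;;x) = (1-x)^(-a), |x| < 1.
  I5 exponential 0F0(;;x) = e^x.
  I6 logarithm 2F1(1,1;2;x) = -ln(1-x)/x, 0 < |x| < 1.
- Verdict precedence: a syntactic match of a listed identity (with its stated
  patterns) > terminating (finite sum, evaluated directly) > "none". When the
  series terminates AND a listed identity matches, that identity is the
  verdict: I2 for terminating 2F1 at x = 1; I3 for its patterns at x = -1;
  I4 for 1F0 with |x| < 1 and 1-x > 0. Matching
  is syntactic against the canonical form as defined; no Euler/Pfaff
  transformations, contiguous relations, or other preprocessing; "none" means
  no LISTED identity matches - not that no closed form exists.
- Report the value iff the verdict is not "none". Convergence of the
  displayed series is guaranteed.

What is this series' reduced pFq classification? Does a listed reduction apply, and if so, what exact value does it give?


Structural cue: t_0 = -6 here, and (1)_k (C = -6) is k! itself.
Step ratio: r(k) = (2/9) * 1 / [(k-3/2) (k+1)] - poly over poly, x = (2/9) from leading terms; C = -6 at k = 0.

Prefactor -6, argument 2/9: 0F1 with upper {-} over lower {-3/2}. Verdict: none - at argument 2/9 the multisets {-} ; {-3/2} match no listed identity.


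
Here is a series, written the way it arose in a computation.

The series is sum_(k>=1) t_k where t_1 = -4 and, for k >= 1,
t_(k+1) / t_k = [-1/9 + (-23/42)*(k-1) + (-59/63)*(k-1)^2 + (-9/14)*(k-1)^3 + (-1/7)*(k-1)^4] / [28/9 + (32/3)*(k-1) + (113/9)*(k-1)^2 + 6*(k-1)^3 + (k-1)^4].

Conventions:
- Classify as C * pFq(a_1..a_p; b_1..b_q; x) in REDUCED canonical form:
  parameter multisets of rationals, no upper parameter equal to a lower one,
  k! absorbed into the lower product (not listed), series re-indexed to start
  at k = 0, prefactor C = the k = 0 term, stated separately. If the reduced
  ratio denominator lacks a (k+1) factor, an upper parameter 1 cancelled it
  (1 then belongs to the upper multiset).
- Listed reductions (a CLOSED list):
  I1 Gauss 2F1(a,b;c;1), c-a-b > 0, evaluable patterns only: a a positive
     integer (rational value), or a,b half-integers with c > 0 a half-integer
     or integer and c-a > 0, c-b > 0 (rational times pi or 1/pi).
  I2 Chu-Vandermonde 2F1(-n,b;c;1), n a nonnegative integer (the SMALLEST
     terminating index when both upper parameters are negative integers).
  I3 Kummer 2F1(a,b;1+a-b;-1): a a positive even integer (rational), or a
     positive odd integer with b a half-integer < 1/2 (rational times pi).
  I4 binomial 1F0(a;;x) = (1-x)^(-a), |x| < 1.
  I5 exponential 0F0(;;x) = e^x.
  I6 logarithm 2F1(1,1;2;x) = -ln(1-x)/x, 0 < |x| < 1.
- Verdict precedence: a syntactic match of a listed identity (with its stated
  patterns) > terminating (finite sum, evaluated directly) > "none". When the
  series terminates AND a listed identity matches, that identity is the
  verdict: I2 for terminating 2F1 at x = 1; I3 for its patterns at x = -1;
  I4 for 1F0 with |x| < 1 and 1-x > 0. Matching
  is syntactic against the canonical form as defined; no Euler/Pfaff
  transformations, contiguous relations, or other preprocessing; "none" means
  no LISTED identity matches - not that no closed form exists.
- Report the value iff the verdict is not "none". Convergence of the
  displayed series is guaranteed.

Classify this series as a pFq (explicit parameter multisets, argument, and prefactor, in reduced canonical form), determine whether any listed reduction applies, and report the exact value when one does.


x = -1/7 here; the reduced form reads 2F1, upper {1/2, 1}, lower {2}, C = -4. Verdict: none. No listed pattern accepts 2F1(1/2, 1; 2; -1/7).

Structural cue: x = (-1/7) and roots of the ratio polynomials (C = -4) are the negated parameters.
Adjacent-term ratio: r(k) = (-1/7) * (k+1/2) (k+1) / [(k+2) (k+1)] - rational; roots negated = parameters, x = (-1/7), C = -4.


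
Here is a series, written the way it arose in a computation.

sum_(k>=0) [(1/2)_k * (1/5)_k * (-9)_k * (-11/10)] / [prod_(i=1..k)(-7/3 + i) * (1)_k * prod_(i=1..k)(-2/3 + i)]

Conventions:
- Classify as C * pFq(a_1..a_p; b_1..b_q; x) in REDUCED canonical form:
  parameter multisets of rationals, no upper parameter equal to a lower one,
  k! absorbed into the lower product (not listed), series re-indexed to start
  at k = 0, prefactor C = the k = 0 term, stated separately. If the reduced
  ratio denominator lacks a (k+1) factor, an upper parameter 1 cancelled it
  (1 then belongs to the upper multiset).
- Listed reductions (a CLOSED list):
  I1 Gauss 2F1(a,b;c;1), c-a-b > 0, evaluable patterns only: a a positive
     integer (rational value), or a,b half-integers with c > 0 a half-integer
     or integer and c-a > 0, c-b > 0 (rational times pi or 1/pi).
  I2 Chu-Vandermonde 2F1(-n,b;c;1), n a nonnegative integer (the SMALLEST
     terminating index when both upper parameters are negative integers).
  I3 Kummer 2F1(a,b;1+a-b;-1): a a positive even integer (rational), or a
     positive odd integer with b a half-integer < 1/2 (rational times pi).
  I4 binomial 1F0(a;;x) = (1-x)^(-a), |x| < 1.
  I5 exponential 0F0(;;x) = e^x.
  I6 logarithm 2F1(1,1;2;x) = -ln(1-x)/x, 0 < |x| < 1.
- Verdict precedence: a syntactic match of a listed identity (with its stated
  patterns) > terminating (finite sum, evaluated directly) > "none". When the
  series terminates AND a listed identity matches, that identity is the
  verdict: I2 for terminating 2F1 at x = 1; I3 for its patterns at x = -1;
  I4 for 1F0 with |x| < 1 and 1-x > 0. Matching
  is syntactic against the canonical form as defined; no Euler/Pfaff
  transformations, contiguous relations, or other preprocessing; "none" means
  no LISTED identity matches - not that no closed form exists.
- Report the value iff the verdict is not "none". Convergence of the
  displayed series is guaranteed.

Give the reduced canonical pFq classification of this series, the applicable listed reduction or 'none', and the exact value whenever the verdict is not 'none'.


The series (x = 1) is 3F2: upper {-9, 1/5, 1/2}, lower {-4/3, 1/3}, prefactor -11/10. Verdict: terminating - no listed pattern fits, but -9 in the upper list cuts the series at k = 9; direct evaluation. Hence: -108222087283362217/141440000000000000.

Structural cue: t_0 = -11/10 here, and the lower running product (C = -11/10) is a rising factorial.
Adjacent-term ratio: r(k) = 1 * (k-9) (k+1/5) (k+1/2) / [(k-4/3) (k+1/3) (k+1)] - rational; roots negated = parameters, x = 1, C = -11/10.


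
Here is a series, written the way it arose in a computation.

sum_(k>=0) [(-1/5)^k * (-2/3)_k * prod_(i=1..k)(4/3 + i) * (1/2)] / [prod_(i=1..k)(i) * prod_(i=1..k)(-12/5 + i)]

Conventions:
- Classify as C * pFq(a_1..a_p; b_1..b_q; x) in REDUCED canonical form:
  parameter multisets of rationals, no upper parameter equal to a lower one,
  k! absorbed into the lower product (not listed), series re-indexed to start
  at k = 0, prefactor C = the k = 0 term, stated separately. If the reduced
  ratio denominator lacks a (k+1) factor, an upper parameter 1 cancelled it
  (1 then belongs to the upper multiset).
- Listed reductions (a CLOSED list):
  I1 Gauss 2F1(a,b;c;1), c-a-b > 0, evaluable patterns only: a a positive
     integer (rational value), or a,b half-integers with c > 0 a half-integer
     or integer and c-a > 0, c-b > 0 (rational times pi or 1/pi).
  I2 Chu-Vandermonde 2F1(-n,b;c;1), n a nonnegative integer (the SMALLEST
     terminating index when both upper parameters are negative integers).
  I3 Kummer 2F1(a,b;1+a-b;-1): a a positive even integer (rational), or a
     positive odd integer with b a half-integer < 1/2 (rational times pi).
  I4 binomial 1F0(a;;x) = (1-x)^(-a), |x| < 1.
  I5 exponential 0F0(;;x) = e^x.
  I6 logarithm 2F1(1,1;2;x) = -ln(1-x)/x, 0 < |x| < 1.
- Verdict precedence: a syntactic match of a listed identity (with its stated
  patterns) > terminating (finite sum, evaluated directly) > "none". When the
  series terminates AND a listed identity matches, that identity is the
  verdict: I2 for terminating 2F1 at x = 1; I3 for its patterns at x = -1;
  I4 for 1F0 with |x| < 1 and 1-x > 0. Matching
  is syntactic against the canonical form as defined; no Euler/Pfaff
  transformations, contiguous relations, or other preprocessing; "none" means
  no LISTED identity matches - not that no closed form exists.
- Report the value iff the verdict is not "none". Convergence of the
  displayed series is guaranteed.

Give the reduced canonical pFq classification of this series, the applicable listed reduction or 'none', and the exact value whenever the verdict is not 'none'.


The series (x = -1/5) is 2F1: upper {-2/3, 7/3}, lower {-7/5}, prefactor 1/2. Verdict: no listed reduction: x = -1/5 and upper {-2/3, 7/3} fail every I1-I6 pattern.

Key observation: with t_0 = 1/2, the running product (prefactor 1/2) telescopes to a rising factorial.
Ratio: r(k) = (-1/5) * (k-2/3) (k+7/3) / [(k-7/5) (k+1)] - rational in k, leading ratio (-1/5); with t_0 = 1/2, classification follows.


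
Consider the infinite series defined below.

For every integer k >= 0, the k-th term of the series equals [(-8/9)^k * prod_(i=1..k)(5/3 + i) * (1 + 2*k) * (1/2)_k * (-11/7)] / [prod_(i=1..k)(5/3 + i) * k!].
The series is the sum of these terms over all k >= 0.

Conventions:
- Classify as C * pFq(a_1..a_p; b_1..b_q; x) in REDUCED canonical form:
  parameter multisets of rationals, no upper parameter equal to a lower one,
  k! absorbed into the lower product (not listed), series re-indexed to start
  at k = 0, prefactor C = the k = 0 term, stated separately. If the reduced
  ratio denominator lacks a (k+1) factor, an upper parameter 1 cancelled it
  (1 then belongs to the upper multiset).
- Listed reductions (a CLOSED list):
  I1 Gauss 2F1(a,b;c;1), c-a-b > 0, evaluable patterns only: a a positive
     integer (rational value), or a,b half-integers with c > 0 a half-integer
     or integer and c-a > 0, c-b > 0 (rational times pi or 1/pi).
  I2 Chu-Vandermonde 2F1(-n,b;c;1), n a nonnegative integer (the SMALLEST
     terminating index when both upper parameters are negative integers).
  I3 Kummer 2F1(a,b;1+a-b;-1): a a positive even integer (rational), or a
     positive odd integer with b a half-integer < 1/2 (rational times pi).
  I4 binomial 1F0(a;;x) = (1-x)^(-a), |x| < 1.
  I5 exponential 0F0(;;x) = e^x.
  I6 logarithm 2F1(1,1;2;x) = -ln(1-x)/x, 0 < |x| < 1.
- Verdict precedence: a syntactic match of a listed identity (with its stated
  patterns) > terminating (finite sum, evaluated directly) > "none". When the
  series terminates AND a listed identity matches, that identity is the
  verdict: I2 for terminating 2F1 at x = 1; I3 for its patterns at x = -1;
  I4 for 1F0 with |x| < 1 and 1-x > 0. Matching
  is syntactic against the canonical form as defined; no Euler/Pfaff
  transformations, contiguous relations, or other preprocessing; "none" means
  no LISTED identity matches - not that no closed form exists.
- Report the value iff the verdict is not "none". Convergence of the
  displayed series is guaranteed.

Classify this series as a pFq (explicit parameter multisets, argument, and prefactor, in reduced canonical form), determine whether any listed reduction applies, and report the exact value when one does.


This is -11/7 * 1F0(3/2; -; -8/9) in reduced canonical form. Verdict: this is binomial (I4) (the 1F0 binomial series: exponent -3/2, x = -8/9). Hence: (-11/7) * (17/9)^(-3/2).

The tell: with t_0 = -11/7, the lower running product (C = -11/7, x = -8/9) is a rising factorial.
Ratio: r(k) = (-8/9) * (k+3/2) / [(k+1)] - poly over poly, x = (-8/9) from leading terms; C = -11/7 at k = 0.


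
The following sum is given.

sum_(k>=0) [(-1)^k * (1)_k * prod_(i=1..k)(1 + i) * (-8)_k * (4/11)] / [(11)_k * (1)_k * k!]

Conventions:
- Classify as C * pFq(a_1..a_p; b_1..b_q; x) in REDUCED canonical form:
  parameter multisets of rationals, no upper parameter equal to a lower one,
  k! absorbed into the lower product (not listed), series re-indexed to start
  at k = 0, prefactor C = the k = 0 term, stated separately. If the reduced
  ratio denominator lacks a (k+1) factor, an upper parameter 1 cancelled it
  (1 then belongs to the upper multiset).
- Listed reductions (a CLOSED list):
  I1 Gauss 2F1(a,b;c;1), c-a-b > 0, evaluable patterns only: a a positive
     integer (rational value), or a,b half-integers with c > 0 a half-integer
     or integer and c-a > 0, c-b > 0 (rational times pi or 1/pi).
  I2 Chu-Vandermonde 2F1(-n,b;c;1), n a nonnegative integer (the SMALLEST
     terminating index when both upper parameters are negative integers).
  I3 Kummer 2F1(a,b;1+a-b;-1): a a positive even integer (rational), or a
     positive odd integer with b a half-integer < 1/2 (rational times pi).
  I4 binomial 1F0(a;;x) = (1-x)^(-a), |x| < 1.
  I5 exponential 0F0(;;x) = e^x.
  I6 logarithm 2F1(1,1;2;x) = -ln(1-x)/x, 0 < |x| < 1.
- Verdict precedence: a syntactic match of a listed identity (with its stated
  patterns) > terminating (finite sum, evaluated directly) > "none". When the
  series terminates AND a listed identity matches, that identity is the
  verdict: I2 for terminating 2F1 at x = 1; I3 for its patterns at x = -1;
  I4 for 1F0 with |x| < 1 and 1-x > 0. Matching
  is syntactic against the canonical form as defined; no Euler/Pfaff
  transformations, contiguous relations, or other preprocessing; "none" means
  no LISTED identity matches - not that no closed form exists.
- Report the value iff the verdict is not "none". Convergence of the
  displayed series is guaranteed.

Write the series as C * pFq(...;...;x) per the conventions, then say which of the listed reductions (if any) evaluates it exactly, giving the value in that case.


Prefactor 4/11, argument -1: 2F1 with upper {-8, 2} over lower {11}. Verdict (x = -1): Kummer's theorem (I3) applies (x = -1; c = 11 equals 1+a-b for upper {-8, 2}: listed pattern). Exact value: 20/11.

Key step: t_0 = 4/11 here, and the running product (C = 4/11, x = -1) telescopes to a rising factorial.
Step ratio: r(k) = (-1) * (k-8) (k+2) / [(k+11) (k+1)] - rational in k, leading ratio (-1); with t_0 = 4/11, classification follows.


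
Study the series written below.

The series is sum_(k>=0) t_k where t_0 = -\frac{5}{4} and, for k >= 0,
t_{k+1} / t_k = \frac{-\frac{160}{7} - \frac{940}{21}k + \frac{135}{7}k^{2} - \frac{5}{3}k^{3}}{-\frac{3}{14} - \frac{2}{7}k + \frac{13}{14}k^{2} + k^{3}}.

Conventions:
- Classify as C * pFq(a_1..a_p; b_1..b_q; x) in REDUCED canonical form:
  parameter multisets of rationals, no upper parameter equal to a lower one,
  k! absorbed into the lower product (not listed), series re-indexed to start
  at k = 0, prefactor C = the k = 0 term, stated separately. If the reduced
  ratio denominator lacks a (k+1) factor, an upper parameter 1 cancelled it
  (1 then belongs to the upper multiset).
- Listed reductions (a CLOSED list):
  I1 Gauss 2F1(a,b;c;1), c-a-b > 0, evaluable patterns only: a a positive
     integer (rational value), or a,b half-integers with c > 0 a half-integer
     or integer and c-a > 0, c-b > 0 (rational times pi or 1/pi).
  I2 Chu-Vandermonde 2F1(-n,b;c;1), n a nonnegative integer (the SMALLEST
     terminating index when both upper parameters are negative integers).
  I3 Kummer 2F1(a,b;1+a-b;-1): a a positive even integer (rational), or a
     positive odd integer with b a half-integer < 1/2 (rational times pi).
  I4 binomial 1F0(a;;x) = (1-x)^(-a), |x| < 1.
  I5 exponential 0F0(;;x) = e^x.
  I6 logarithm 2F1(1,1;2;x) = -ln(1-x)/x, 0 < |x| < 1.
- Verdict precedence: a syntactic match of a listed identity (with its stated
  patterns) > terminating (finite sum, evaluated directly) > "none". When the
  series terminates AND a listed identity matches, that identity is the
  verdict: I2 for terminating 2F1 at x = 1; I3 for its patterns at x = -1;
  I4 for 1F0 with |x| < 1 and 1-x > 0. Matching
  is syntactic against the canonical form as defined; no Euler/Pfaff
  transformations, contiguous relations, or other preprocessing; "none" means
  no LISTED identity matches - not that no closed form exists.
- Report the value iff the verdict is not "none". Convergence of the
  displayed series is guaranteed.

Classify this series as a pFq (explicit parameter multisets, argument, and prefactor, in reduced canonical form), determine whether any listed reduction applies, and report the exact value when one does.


Classification (C = -\frac{5}{4}): 2F1 with upper {-8, -4}, lower {-\frac{1}{2}}, argument x = -\frac{5}{3}. Verdict: terminating - the sum ends at index 4 because -4 is a negative integer; exact evaluation follows. Value: \frac{348395}{324}.

First insight: with t_0 = -\frac{5}{4}, factor the ratio over Q (C = -5/4, x = -5/3): negated roots = parameters.
Ratio: r(k) = -\frac{5}{3} * (k-8) (k-4) / [(k-\frac{1}{2}) (k+1)] - rational; roots negated = parameters, x = -\frac{5}{3}, C = -\frac{5}{4}.


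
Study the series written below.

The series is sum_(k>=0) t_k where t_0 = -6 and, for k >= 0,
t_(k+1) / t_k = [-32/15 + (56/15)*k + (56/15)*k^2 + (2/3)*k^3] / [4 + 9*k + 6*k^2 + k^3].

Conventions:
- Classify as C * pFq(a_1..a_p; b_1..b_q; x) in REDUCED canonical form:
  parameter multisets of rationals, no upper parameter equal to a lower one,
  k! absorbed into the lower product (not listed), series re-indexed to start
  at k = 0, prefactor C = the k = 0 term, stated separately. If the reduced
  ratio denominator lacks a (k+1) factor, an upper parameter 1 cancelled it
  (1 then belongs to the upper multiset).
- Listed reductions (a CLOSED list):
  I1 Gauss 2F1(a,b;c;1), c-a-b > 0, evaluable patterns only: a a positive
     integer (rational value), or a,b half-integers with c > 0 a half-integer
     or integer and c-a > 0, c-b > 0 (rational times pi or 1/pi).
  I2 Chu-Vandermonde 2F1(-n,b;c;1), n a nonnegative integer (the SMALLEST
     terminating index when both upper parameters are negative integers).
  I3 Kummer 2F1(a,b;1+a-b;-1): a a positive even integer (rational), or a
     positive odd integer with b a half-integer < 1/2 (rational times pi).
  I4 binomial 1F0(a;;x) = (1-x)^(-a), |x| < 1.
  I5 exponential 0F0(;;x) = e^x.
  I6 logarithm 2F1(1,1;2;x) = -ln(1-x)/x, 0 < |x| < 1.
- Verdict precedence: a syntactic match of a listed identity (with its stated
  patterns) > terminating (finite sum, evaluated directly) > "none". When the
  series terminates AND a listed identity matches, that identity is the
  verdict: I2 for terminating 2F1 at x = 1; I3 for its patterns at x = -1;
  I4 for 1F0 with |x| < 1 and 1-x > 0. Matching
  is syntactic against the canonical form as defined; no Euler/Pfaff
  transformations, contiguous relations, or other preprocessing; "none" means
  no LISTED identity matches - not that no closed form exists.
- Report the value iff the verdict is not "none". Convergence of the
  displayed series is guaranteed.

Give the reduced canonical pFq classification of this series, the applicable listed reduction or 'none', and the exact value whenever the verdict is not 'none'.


x = 2/3 here; the reduced form reads 2F1, upper {-2/5, 2}, lower {1}, C = -6. Verdict: none - this 2F1 at x = 2/3 matches no listed pattern, and upper {-2/5, 2} holds no stopper.

Key step: t_0 = -6 here, and roots of the ratio polynomials (C = -6, x = 2/3) are the negated parameters.
Ratio: r(k) = (2/3) * (k-2/5) (k+2) / [(k+1) (k+1)] - poly over poly, x = (2/3) from leading terms; C = -6 at k = 0.


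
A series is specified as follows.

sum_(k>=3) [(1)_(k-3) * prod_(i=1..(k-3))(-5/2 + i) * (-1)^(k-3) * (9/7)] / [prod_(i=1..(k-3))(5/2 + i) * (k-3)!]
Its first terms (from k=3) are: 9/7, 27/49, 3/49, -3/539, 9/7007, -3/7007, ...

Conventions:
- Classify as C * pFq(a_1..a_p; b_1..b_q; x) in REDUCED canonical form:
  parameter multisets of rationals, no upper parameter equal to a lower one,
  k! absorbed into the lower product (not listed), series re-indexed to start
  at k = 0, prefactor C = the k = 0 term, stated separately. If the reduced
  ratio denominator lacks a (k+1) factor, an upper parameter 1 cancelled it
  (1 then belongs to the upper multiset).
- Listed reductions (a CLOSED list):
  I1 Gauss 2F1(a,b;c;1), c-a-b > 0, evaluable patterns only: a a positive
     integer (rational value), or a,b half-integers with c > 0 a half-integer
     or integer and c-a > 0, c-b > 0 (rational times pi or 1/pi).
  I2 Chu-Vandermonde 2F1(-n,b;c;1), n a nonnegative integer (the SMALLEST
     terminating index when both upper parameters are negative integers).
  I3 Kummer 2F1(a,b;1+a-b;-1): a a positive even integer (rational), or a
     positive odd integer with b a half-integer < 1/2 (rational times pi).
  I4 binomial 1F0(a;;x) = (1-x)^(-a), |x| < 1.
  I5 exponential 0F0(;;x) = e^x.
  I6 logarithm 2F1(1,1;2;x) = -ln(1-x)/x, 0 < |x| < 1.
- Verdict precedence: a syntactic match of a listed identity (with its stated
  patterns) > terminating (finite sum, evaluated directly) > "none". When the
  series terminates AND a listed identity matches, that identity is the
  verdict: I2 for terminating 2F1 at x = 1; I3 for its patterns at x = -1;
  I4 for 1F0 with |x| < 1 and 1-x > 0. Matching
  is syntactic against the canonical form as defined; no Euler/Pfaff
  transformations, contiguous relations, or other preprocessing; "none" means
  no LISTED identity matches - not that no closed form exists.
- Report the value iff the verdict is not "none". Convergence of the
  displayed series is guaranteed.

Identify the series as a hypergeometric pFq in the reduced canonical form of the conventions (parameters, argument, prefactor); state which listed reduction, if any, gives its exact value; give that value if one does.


At argument -1: a 2F1 with upper {-3/2, 1}, lower {7/2}, scaled by C = 9/7. Verdict (x = -1): Kummer (I3) applies (x = -1; c = 7/2 equals 1+a-b for upper {-3/2, 1}: listed pattern). Sum: (135/224) * pi.

Key step: t_0 = 9/7 here, and the running product (prefactor 9/7) telescopes to a rising factorial.
Consecutive-term ratio: r(k) = (-1) * (k-3/2) (k+1) / [(k+7/2) (k+1)] - rational; roots negated = parameters, x = (-1), C = 9/7.


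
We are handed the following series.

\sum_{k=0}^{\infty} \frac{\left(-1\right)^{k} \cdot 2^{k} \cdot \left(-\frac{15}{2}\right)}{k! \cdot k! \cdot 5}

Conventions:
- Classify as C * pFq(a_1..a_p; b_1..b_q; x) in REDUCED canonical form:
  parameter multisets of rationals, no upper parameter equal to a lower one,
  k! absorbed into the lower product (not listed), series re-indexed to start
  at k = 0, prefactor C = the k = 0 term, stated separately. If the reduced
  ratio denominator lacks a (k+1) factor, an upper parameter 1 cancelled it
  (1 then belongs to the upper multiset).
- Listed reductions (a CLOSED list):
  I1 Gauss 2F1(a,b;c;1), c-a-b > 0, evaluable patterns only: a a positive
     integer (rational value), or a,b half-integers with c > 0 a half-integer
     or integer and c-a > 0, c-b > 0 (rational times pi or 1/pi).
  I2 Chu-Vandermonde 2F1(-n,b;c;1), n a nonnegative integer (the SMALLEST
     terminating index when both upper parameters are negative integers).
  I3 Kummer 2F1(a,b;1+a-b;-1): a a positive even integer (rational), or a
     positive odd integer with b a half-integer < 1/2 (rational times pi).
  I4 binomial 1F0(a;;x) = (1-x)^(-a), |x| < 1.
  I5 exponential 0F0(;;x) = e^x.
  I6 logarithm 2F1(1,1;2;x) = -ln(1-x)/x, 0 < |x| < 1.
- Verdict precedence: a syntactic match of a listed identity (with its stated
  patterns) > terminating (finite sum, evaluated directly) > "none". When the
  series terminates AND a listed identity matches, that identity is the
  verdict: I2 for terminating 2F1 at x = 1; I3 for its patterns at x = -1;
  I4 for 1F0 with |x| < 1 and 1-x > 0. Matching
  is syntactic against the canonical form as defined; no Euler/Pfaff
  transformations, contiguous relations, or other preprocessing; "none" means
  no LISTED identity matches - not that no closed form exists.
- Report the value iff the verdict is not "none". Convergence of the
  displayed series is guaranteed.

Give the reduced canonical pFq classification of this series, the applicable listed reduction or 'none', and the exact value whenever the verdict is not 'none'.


x = -2 here; the reduced form reads 0F1, upper {-}, lower {1}, C = -\frac{3}{2}. Verdict: none. Every listed pattern misses the 0F1 form at -2, upper {-}.

The tell: from the first term -\frac{3}{2}: the constant factors (C = -3/2) combine into one prefactor.
Step ratio: r(k) = -2 * 1 / [(k+1) (k+1)] - poly over poly, x = -2 from leading terms; C = -\frac{3}{2} at k = 0.


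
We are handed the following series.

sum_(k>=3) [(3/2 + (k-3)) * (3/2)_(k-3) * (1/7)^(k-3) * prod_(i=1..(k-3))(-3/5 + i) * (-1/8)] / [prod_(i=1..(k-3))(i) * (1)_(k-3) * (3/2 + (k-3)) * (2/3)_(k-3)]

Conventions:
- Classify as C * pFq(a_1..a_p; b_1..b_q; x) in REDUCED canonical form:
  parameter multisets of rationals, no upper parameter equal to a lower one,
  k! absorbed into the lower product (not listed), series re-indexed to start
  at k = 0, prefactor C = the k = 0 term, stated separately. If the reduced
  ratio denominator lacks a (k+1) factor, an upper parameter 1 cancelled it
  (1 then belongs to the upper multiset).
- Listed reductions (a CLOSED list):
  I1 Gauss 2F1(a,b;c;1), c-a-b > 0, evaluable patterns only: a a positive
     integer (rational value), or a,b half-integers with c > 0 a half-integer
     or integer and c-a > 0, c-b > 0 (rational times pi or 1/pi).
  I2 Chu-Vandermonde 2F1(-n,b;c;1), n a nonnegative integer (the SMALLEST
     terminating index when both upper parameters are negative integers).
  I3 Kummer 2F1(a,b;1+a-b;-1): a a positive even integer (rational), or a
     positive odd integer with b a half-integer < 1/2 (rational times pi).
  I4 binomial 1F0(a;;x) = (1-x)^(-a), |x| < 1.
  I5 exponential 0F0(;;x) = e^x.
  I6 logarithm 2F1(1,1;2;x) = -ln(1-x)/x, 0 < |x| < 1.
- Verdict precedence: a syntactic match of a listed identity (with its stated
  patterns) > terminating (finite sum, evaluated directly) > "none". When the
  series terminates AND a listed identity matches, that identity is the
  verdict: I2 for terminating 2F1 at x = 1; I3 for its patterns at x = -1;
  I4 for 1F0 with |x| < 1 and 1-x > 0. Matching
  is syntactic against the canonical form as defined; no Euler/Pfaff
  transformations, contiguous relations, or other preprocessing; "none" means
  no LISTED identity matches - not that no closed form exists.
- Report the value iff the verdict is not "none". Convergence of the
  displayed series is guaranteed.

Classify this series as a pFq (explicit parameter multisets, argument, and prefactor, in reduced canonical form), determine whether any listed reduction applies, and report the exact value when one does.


With C = -1/8: the canonical form is 2F2(2/5, 3/2; 2/3, 1; 1/7). Verdict: none. A 2F2 with upper {2/5, 3/2} fits none of I1-I6 at x = 1/7; the sum runs forever.

The tell: t_0 being -1/8, k + 3/2 divides numerator and denominator alike; C = -1/8 after cancelling.
Term ratio: r(k) = (1/7) * (k+2/5) (k+3/2) / [(k+2/3) (k+1) (k+1)] - rational; roots negated = parameters, x = (1/7), C = -1/8.


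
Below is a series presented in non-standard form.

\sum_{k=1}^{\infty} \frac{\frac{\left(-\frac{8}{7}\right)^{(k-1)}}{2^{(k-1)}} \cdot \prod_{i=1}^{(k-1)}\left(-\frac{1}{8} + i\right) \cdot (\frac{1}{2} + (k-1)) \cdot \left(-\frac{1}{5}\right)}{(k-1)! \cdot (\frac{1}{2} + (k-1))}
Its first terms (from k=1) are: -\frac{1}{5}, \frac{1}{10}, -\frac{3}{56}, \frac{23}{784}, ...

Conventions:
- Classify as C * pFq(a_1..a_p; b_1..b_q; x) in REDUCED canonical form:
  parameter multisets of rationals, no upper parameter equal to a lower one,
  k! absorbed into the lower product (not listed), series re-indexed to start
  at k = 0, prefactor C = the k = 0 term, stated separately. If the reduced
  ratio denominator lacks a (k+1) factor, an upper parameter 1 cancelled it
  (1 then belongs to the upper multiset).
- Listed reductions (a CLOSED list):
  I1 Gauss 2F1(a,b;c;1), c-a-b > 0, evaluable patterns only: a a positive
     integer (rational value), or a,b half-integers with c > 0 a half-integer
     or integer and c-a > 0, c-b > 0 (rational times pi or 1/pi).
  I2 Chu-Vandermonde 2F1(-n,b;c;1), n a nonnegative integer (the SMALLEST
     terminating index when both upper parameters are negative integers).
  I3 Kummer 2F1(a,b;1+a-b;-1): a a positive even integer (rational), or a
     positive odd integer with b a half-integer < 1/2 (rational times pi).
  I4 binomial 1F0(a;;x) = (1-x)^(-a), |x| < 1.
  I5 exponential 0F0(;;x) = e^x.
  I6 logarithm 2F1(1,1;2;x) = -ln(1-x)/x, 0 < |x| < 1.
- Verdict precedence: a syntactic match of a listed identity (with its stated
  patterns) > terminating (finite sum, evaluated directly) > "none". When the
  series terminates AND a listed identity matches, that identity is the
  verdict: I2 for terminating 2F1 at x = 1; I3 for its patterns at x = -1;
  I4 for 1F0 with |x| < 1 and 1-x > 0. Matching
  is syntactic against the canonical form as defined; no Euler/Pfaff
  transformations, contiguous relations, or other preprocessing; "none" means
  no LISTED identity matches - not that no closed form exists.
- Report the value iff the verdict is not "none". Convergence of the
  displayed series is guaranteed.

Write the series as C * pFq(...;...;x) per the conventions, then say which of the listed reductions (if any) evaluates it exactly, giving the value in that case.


Prefactor -\frac{1}{5}, argument -\frac{4}{7}: 1F0 with upper {\frac{7}{8}} over lower {-}. Verdict: binomial (I4) applies (the 1F0 binomial series: exponent -7/8, x = -\frac{4}{7}). Its exact value is \left(-\frac{1}{5}\right) \cdot \left(\frac{11}{7}\right)^{-\frac{7}{8}}.

Key observation: with t_0 = -\frac{1}{5}, k + 1/2 divides numerator and denominator alike; prefactor -1/5 after cancelling.
Term ratio: r(k) = -\frac{4}{7} * (k+\frac{7}{8}) / [(k+1)] - rational in k, leading ratio -\frac{4}{7}; with t_0 = -\frac{1}{5}, classification follows.


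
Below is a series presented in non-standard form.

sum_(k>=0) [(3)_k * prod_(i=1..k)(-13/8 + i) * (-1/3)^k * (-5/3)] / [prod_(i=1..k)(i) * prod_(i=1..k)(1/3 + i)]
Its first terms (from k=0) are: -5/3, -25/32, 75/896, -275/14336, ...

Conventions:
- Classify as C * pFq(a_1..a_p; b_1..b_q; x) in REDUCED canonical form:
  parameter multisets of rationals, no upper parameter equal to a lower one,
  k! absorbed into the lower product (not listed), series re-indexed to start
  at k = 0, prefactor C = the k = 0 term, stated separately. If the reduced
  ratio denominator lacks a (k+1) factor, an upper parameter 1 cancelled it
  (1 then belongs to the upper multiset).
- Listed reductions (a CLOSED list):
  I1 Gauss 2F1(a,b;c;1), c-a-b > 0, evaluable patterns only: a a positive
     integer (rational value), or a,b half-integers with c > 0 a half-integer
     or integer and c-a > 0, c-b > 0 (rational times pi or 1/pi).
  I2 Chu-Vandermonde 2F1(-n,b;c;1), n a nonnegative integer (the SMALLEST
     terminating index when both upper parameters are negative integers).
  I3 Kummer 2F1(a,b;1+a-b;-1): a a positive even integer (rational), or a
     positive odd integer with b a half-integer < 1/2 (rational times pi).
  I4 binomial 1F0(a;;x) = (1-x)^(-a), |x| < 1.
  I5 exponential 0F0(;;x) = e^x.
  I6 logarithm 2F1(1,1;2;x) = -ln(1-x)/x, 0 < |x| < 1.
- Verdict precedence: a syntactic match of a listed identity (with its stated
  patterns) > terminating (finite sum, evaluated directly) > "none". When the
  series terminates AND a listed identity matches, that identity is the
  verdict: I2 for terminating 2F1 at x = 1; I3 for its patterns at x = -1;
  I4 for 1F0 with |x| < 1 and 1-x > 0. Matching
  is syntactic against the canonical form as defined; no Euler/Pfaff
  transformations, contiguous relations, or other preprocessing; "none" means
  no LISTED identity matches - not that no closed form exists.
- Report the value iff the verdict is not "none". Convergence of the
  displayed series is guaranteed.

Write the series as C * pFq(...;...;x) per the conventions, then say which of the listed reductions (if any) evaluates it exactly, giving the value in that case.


Key observation: from the first term -5/3: the product of the first k integers (prefactor -5/3) is k!.
Term ratio: r(k) = (-1/3) * (k-5/8) (k+3) / [(k+4/3) (k+1)] - rational in k. x = (-1/3); t_0 = -5/3; negate the roots.

The series (x = -1/3) is 2F1: upper {-5/8, 3}, lower {4/3}, prefactor -5/3. Verdict: none (x = -1/3): each listed identity misses the multisets {-5/8, 3} ; {4/3}.
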